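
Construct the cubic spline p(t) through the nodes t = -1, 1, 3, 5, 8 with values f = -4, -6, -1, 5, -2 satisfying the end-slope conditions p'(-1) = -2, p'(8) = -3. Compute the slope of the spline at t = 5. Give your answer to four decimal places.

With m_i denoting the second derivative at x_i, h_i = 2, 2, 2, 3, and Δ_i = (y_(i+1) − y_i)/h_i = -1, 5/2, 3, -7/3:
  2·m_0 + 8·m_1 + 2·m_2 = 6(Δ_1 - Δ_0) = 21
  2·m_1 + 8·m_2 + 2·m_3 = 6(Δ_2 - Δ_1) = 3
  2·m_2 + 10·m_3 + 3·m_4 = 6(Δ_3 - Δ_2) = -32
Clamped end conditions give two more equations: 2h_0·m_0 + h_0·m_1 = 6(Δ_0 - p'(-1)) = 6 and h_3·m_3 + 2h_3·m_4 = 6(p'(8) - Δ_3) = -4.
Solving: m_0 = 29/92, m_1 = 109/46, m_2 = 65/92, m_3 = -85/23, m_4 = 163/138.
On [5, 8], p'(t) = b_3 + 2c_3·(t - 5) + 3d_3·(t - 5)² with b_3 = Δ_3 - h_3(2m_3 + m_4)/6 = 71/92, c_3 = m_3/2 = -85/46, d_3 = (m_4 - m_3)/(6h_3) = 673/2484. So p'(5) = 71/92.

0.7717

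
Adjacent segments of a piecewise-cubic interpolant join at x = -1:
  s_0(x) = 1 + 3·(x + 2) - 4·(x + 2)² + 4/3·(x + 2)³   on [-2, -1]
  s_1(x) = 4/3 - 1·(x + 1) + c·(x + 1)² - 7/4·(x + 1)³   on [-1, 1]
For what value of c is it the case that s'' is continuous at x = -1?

s_0''(x) = -8 + 8·(x + 2), so s_0''(-1) = 0. On the right, s_1''(-1) = 2c, so c = 0.

0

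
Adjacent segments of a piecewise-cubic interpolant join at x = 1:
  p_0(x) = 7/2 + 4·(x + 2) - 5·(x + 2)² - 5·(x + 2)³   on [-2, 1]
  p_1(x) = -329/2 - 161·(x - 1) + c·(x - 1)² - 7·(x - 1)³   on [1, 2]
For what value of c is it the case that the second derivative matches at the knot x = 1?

p_0''(x) = -10 - 30·(x + 2), so p_0''(1) = -100. On the right, p_1''(1) = 2c, so c = -50.

-50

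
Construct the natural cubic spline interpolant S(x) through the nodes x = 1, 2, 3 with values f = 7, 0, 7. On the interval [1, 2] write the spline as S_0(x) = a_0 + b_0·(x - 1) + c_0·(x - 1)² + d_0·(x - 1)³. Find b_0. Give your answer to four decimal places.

-10.5000

Put M_i = S'' at the i-th knot. Here h = (1, 1) and Δ = (-7, 7), so the interior equations h_(i-1)·M_(i-1) + 2(h_(i-1)+h_i)·M_i + h_i·M_(i+1) = 6(Δ_i − Δ_(i-1)) read
  1·M_0 + 4·M_1 + 1·M_2 = 6(Δ_1 - Δ_0) = 84
Natural end conditions: M_0 = M_2 = 0.
Forward elimination and back-substitution give M_0 = 0, M_1 = 21, M_2 = 0.
On [1, 2], with S_0(x) = a_0 + b_0·(x - 1) + c_0·(x - 1)² + d_0·(x - 1)³: c_0 = M_0/2 = 0, d_0 = (M_1 - M_0)/(6h_0) = 7/2, b_0 = Δ_0 - h_0(2M_0 + M_1)/6 = -21/2.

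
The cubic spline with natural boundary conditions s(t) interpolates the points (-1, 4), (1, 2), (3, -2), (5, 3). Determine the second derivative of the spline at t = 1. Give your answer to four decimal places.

Let m_i = s''(x_i). Step sizes h_i = 2, 2, 2; slopes of the chords Δ_i = (y_(i+1) - y_i)/h_i = -1, -2, 5/2.
  2·m_0 + 8·m_1 + 2·m_2 = 6(Δ_1 - Δ_0) = -6
  2·m_1 + 8·m_2 + 2·m_3 = 6(Δ_2 - Δ_1) = 27
Natural end conditions: m_0 = m_3 = 0.
Hence m_0 = 0, m_1 = -17/10, m_2 = 19/5, m_3 = 0.

-1.7000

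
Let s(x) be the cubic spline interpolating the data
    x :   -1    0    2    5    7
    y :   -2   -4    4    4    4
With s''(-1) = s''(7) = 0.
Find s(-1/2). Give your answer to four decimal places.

Let σ_i = s''(x_i). Step sizes h_i = 1, 2, 3, 2; slopes of the chords Δ_i = (y_(i+1) - y_i)/h_i = -2, 4, 0, 0.
  1·σ_0 + 6·σ_1 + 2·σ_2 = 6(Δ_1 - Δ_0) = 36
  2·σ_1 + 10·σ_2 + 3·σ_3 = 6(Δ_2 - Δ_1) = -24
  3·σ_2 + 10·σ_3 + 2·σ_4 = 6(Δ_3 - Δ_2) = 0
Natural end conditions: σ_0 = σ_4 = 0.
Hence σ_0 = 0, σ_1 = 1878/253, σ_2 = -1080/253, σ_3 = 324/253, σ_4 = 0.
On [-1, 0], s(x) = -2 - 819/253·(x + 1) + 0·(x + 1)² + 313/253·(x + 1)³.
With (x + 1) = 1/2: s(-1/2) = -7011/2024.

-3.4639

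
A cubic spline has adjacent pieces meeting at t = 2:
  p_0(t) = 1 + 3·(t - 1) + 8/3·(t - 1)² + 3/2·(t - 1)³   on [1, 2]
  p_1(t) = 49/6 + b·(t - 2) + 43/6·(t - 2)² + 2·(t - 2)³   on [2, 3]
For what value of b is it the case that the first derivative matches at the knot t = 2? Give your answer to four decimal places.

12.8333

p_0'(t) = 3 + 16/3·(t - 1) + 9/2·(t - 1)², so p_0'(2) = 77/6. On the right, p_1'(2) = b, so b = 77/6.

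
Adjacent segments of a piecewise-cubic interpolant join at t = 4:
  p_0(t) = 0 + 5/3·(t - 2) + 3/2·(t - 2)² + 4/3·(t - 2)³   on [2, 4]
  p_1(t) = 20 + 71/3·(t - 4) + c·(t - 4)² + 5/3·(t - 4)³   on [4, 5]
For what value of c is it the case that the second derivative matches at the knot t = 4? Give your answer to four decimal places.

9.5000

p_0''(t) = 3 + 8·(t - 2), so p_0''(4) = 19. On the right, p_1''(4) = 2c, so c = 19/2.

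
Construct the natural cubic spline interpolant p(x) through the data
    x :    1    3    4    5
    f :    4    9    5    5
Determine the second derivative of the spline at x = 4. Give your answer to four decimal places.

Put M_i = p'' at the i-th knot. Here h = (2, 1, 1) and Δ = (5/2, -4, 0), so the interior equations h_(i-1)·M_(i-1) + 2(h_(i-1)+h_i)·M_i + h_i·M_(i+1) = 6(Δ_i − Δ_(i-1)) read
  2·M_0 + 6·M_1 + 1·M_2 = 6(Δ_1 - Δ_0) = -39
  1·M_1 + 4·M_2 + 1·M_3 = 6(Δ_2 - Δ_1) = 24
Natural end conditions: M_0 = M_3 = 0.
Forward elimination and back-substitution give M_0 = 0, M_1 = -180/23, M_2 = 183/23, M_3 = 0.

7.9565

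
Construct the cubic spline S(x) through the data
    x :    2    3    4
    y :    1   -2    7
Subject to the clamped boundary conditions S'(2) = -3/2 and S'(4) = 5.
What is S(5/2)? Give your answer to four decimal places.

-1.1406

Put M_i = S'' at the i-th knot. Here h = (1, 1) and Δ = (-3, 9), so the interior equations h_(i-1)·M_(i-1) + 2(h_(i-1)+h_i)·M_i + h_i·M_(i+1) = 6(Δ_i − Δ_(i-1)) read
  1·M_0 + 4·M_1 + 1·M_2 = 6(Δ_1 - Δ_0) = 72
Clamped end conditions give two more equations: 2h_0·M_0 + h_0·M_1 = 6(Δ_0 - S'(2)) = -9 and h_1·M_1 + 2h_1·M_2 = 6(S'(4) - Δ_1) = -24.
Solving: M_0 = -77/4, M_1 = 59/2, M_2 = -107/4.
On [2, 3], S(x) = 1 - 3/2·(x - 2) - 77/8·(x - 2)² + 65/8·(x - 2)³.
With (x - 2) = 1/2: S(5/2) = -73/64.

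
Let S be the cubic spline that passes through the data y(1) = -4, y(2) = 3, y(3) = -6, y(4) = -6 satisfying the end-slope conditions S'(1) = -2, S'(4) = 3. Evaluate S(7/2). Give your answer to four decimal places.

-7.3417

Write M_i for S''(x_i). With h_i = 1, 1, 1 and divided differences Δ_i = 7, -9, 0, the continuity of S' gives the tridiagonal system
  1·M_0 + 4·M_1 + 1·M_2 = 6(Δ_1 - Δ_0) = -96
  1·M_1 + 4·M_2 + 1·M_3 = 6(Δ_2 - Δ_1) = 54
Clamped end conditions give two more equations: 2h_0·M_0 + h_0·M_1 = 6(Δ_0 - S'(1)) = 54 and h_2·M_2 + 2h_2·M_3 = 6(S'(4) - Δ_2) = 18.
Hence M_0 = 722/15, M_1 = -634/15, M_2 = 374/15, M_3 = -52/15.
On [3, 4], S(x) = -6 - 116/15·(x - 3) + 187/15·(x - 3)² - 71/15·(x - 3)³.
With (x - 3) = 1/2: S(7/2) = -881/120.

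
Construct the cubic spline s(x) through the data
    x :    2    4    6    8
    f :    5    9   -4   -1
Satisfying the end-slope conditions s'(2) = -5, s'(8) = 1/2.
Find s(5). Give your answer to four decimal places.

Let m_i = s''(x_i). Step sizes h_i = 2, 2, 2; slopes of the chords Δ_i = (y_(i+1) - y_i)/h_i = 2, -13/2, 3/2.
  2·m_0 + 8·m_1 + 2·m_2 = 6(Δ_1 - Δ_0) = -51
  2·m_1 + 8·m_2 + 2·m_3 = 6(Δ_2 - Δ_1) = 48
Clamped end conditions give two more equations: 2h_0·m_0 + h_0·m_1 = 6(Δ_0 - s'(2)) = 42 and h_2·m_2 + 2h_2·m_3 = 6(s'(8) - Δ_2) = -6.
Solving: m_0 = 517/30, m_1 = -202/15, m_2 = 167/15, m_3 = -106/15.
On [4, 6], s(x) = 9 - 37/30·(x - 4) - 101/15·(x - 4)² + 41/20·(x - 4)³.
With (x - 4) = 1: s(5) = 37/12.

3.0833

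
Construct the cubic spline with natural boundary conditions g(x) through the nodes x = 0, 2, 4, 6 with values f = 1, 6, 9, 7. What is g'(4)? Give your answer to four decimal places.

0.2000

Let M_i = g''(x_i). Step sizes h_i = 2, 2, 2; slopes of the chords Δ_i = (y_(i+1) - y_i)/h_i = 5/2, 3/2, -1.
  2·M_0 + 8·M_1 + 2·M_2 = 6(Δ_1 - Δ_0) = -6
  2·M_1 + 8·M_2 + 2·M_3 = 6(Δ_2 - Δ_1) = -15
Natural end conditions: M_0 = M_3 = 0.
Solving the tridiagonal system: M_0 = 0, M_1 = -3/10, M_2 = -9/5, M_3 = 0.
On [4, 6], g'(x) = b_2 + 2c_2·(x - 4) + 3d_2·(x - 4)² with b_2 = Δ_2 - h_2(2M_2 + M_3)/6 = 1/5, c_2 = M_2/2 = -9/10, d_2 = (M_3 - M_2)/(6h_2) = 3/20. So g'(4) = 1/5.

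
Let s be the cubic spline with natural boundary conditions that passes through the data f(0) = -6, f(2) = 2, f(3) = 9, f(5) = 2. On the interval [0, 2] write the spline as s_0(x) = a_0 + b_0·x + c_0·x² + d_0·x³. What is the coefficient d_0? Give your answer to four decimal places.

Let M_i = s''(x_i). Step sizes h_i = 2, 1, 2; slopes of the chords Δ_i = (y_(i+1) - y_i)/h_i = 4, 7, -7/2.
  2·M_0 + 6·M_1 + 1·M_2 = 6(Δ_1 - Δ_0) = 18
  1·M_1 + 6·M_2 + 2·M_3 = 6(Δ_2 - Δ_1) = -63
Natural end conditions: M_0 = M_3 = 0.
Hence M_0 = 0, M_1 = 171/35, M_2 = -396/35, M_3 = 0.
On [0, 2], with s_0(x) = a_0 + b_0·x + c_0·x² + d_0·x³: c_0 = M_0/2 = 0, d_0 = (M_1 - M_0)/(6h_0) = 57/140, b_0 = Δ_0 - h_0(2M_0 + M_1)/6 = 83/35.

0.4071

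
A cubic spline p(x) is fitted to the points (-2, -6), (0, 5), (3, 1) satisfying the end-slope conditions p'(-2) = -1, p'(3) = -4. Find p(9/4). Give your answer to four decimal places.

With M_i denoting the second derivative at x_i, h_i = 2, 3, and Δ_i = (y_(i+1) − y_i)/h_i = 11/2, -4/3:
  2·M_0 + 10·M_1 + 3·M_2 = 6(Δ_1 - Δ_0) = -41
Clamped end conditions give two more equations: 2h_0·M_0 + h_0·M_1 = 6(Δ_0 - p'(-2)) = 39 and h_1·M_1 + 2h_1·M_2 = 6(p'(3) - Δ_1) = -16.
Solving the tridiagonal system: M_0 = 53/4, M_1 = -7, M_2 = 5/6.
On [0, 3], p(x) = 5 + 21/4·x - 7/2·x² + 47/108·x³.
With x = 9/4: p(9/4) = 1037/256.

4.0508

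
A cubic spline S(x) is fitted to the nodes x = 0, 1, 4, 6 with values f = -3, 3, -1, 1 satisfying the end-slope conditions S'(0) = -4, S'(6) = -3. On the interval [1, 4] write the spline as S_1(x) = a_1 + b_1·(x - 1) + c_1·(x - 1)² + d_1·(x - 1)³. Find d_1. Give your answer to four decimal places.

With m_i denoting the second derivative at x_i, h_i = 1, 3, 2, and Δ_i = (y_(i+1) − y_i)/h_i = 6, -4/3, 1:
  1·m_0 + 8·m_1 + 3·m_2 = 6(Δ_1 - Δ_0) = -44
  3·m_1 + 10·m_2 + 2·m_3 = 6(Δ_2 - Δ_1) = 14
Clamped end conditions give two more equations: 2h_0·m_0 + h_0·m_1 = 6(Δ_0 - S'(0)) = 60 and h_2·m_2 + 2h_2·m_3 = 6(S'(6) - Δ_2) = -24.
Solving: m_0 = 1418/39, m_1 = -496/39, m_2 = 278/39, m_3 = -373/39.
On [1, 4], with S_1(x) = a_1 + b_1·(x - 1) + c_1·(x - 1)² + d_1·(x - 1)³: c_1 = m_1/2 = -248/39, d_1 = (m_2 - m_1)/(6h_1) = 43/39, b_1 = Δ_1 - h_1(2m_1 + m_2)/6 = 305/39.

1.1026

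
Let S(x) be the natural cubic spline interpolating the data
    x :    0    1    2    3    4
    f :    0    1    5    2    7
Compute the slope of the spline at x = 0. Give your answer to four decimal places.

-0.4464

Write m_i for S''(x_i). With h_i = 1, 1, 1, 1 and divided differences Δ_i = 1, 4, -3, 5, the continuity of S' gives the tridiagonal system
  1·m_0 + 4·m_1 + 1·m_2 = 6(Δ_1 - Δ_0) = 18
  1·m_1 + 4·m_2 + 1·m_3 = 6(Δ_2 - Δ_1) = -42
  1·m_2 + 4·m_3 + 1·m_4 = 6(Δ_3 - Δ_2) = 48
Natural end conditions: m_0 = m_4 = 0.
Solving the tridiagonal system: m_0 = 0, m_1 = 243/28, m_2 = -117/7, m_3 = 453/28, m_4 = 0.
On [0, 1], S'(x) = b_0 + 2c_0·x + 3d_0·x² with b_0 = Δ_0 - h_0(2m_0 + m_1)/6 = -25/56, c_0 = m_0/2 = 0, d_0 = (m_1 - m_0)/(6h_0) = 81/56. So S'(0) = -25/56.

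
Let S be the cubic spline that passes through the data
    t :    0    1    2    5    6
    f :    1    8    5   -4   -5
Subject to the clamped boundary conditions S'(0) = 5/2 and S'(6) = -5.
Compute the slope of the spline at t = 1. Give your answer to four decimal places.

Let M_i = S''(x_i). Step sizes h_i = 1, 1, 3, 1; slopes of the chords Δ_i = (y_(i+1) - y_i)/h_i = 7, -3, -3, -1.
  1·M_0 + 4·M_1 + 1·M_2 = 6(Δ_1 - Δ_0) = -60
  1·M_1 + 8·M_2 + 3·M_3 = 6(Δ_2 - Δ_1) = 0
  3·M_2 + 8·M_3 + 1·M_4 = 6(Δ_3 - Δ_2) = 12
Clamped end conditions give two more equations: 2h_0·M_0 + h_0·M_1 = 6(Δ_0 - S'(0)) = 27 and h_3·M_3 + 2h_3·M_4 = 6(S'(6) - Δ_3) = -24.
Solving: M_0 = 97/4, M_1 = -43/2, M_2 = 7/4, M_3 = 5/2, M_4 = -53/4.
On [1, 2], S'(t) = b_1 + 2c_1·(t - 1) + 3d_1·(t - 1)² with b_1 = Δ_1 - h_1(2M_1 + M_2)/6 = 31/8, c_1 = M_1/2 = -43/4, d_1 = (M_2 - M_1)/(6h_1) = 31/8. So S'(1) = 31/8.

3.8750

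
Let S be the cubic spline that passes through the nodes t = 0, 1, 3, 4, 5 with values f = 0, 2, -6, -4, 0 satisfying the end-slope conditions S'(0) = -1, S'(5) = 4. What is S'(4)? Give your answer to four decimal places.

Let M_i = S''(x_i). Step sizes h_i = 1, 2, 1, 1; slopes of the chords Δ_i = (y_(i+1) - y_i)/h_i = 2, -4, 2, 4.
  1·M_0 + 6·M_1 + 2·M_2 = 6(Δ_1 - Δ_0) = -36
  2·M_1 + 6·M_2 + 1·M_3 = 6(Δ_2 - Δ_1) = 36
  1·M_2 + 4·M_3 + 1·M_4 = 6(Δ_3 - Δ_2) = 12
Clamped end conditions give two more equations: 2h_0·M_0 + h_0·M_1 = 6(Δ_0 - S'(0)) = 18 and h_3·M_3 + 2h_3·M_4 = 6(S'(5) - Δ_3) = 0.
Hence M_0 = 119/8, M_1 = -47/4, M_2 = 157/16, M_3 = 5/8, M_4 = -5/16.
On [4, 5], S'(t) = b_3 + 2c_3·(t - 4) + 3d_3·(t - 4)² with b_3 = Δ_3 - h_3(2M_3 + M_4)/6 = 123/32, c_3 = M_3/2 = 5/16, d_3 = (M_4 - M_3)/(6h_3) = -5/32. So S'(4) = 123/32.

3.8438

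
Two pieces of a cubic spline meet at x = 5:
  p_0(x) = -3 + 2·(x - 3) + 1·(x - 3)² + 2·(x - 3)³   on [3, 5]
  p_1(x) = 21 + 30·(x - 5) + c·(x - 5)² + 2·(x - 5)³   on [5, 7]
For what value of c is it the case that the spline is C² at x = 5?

13

p_0''(x) = 2 + 12·(x - 3), so p_0''(5) = 26. On the right, p_1''(5) = 2c, so c = 13.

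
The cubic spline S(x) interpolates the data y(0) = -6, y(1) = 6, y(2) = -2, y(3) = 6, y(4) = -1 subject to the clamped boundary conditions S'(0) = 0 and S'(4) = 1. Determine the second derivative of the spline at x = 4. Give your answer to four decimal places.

With M_i denoting the second derivative at x_i, h_i = 1, 1, 1, 1, and Δ_i = (y_(i+1) − y_i)/h_i = 12, -8, 8, -7:
  1·M_0 + 4·M_1 + 1·M_2 = 6(Δ_1 - Δ_0) = -120
  1·M_1 + 4·M_2 + 1·M_3 = 6(Δ_2 - Δ_1) = 96
  1·M_2 + 4·M_3 + 1·M_4 = 6(Δ_3 - Δ_2) = -90
Clamped end conditions give two more equations: 2h_0·M_0 + h_0·M_1 = 6(Δ_0 - S'(0)) = 72 and h_3·M_3 + 2h_3·M_4 = 6(S'(4) - Δ_3) = 48.
Solving the tridiagonal system: M_0 = 131/2, M_1 = -59, M_2 = 101/2, M_3 = -47, M_4 = 95/2.

47.5000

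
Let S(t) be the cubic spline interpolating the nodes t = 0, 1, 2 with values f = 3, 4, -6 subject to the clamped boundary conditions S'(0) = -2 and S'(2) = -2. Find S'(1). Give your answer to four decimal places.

Write m_i for S''(x_i). With h_i = 1, 1 and divided differences Δ_i = 1, -10, the continuity of S' gives the tridiagonal system
  1·m_0 + 4·m_1 + 1·m_2 = 6(Δ_1 - Δ_0) = -66
Clamped end conditions give two more equations: 2h_0·m_0 + h_0·m_1 = 6(Δ_0 - S'(0)) = 18 and h_1·m_1 + 2h_1·m_2 = 6(S'(2) - Δ_1) = 48.
Forward elimination and back-substitution give m_0 = 51/2, m_1 = -33, m_2 = 81/2.
On [1, 2], S'(t) = b_1 + 2c_1·(t - 1) + 3d_1·(t - 1)² with b_1 = Δ_1 - h_1(2m_1 + m_2)/6 = -23/4, c_1 = m_1/2 = -33/2, d_1 = (m_2 - m_1)/(6h_1) = 49/4. So S'(1) = -23/4.

-5.7500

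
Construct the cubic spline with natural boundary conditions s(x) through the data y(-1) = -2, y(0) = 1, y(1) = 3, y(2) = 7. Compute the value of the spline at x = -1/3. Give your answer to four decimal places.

0.1481

Write M_i for s''(x_i). With h_i = 1, 1, 1 and divided differences Δ_i = 3, 2, 4, the continuity of s' gives the tridiagonal system
  1·M_0 + 4·M_1 + 1·M_2 = 6(Δ_1 - Δ_0) = -6
  1·M_1 + 4·M_2 + 1·M_3 = 6(Δ_2 - Δ_1) = 12
Natural end conditions: M_0 = M_3 = 0.
Solving the tridiagonal system: M_0 = 0, M_1 = -12/5, M_2 = 18/5, M_3 = 0.
On [-1, 0], s(x) = -2 + 17/5·(x + 1) + 0·(x + 1)² - 2/5·(x + 1)³.
With (x + 1) = 2/3: s(-1/3) = 4/27.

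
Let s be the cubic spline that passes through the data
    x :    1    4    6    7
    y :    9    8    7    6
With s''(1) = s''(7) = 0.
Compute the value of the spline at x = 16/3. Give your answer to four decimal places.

7.4568

With m_i denoting the second derivative at x_i, h_i = 3, 2, 1, and Δ_i = (y_(i+1) − y_i)/h_i = -1/3, -1/2, -1:
  3·m_0 + 10·m_1 + 2·m_2 = 6(Δ_1 - Δ_0) = -1
  2·m_1 + 6·m_2 + 1·m_3 = 6(Δ_2 - Δ_1) = -3
Natural end conditions: m_0 = m_3 = 0.
Hence m_0 = 0, m_1 = 0, m_2 = -1/2, m_3 = 0.
On [4, 6], s(x) = 8 - 1/3·(x - 4) + 0·(x - 4)² - 1/24·(x - 4)³.
With (x - 4) = 4/3: s(16/3) = 604/81.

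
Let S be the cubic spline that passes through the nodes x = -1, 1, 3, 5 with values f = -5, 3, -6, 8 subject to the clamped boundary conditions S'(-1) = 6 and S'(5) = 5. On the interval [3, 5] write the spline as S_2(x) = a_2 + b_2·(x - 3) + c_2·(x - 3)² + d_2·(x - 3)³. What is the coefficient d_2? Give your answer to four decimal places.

Put σ_i = S'' at the i-th knot. Here h = (2, 2, 2) and Δ = (4, -9/2, 7), so the interior equations h_(i-1)·σ_(i-1) + 2(h_(i-1)+h_i)·σ_i + h_i·σ_(i+1) = 6(Δ_i − Δ_(i-1)) read
  2·σ_0 + 8·σ_1 + 2·σ_2 = 6(Δ_1 - Δ_0) = -51
  2·σ_1 + 8·σ_2 + 2·σ_3 = 6(Δ_2 - Δ_1) = 69
Clamped end conditions give two more equations: 2h_0·σ_0 + h_0·σ_1 = 6(Δ_0 - S'(-1)) = -12 and h_2·σ_2 + 2h_2·σ_3 = 6(S'(5) - Δ_2) = -12.
Forward elimination and back-substitution give σ_0 = 13/6, σ_1 = -31/3, σ_2 = 41/3, σ_3 = -59/6.
On [3, 5], with S_2(x) = a_2 + b_2·(x - 3) + c_2·(x - 3)² + d_2·(x - 3)³: c_2 = σ_2/2 = 41/6, d_2 = (σ_3 - σ_2)/(6h_2) = -47/24, b_2 = Δ_2 - h_2(2σ_2 + σ_3)/6 = 7/6.

-1.9583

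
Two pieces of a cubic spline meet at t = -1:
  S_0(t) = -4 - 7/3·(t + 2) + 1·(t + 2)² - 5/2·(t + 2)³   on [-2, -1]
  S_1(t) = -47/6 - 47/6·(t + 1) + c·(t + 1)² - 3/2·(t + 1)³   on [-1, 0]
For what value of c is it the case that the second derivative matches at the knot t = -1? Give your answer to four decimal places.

-6.5000

S_0''(t) = 2 - 15·(t + 2), so S_0''(-1) = -13. On the right, S_1''(-1) = 2c, so c = -13/2.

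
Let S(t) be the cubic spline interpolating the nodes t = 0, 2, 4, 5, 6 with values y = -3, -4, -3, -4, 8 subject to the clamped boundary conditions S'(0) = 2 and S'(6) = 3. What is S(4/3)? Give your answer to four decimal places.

Put M_i = S'' at the i-th knot. Here h = (2, 2, 1, 1) and Δ = (-1/2, 1/2, -1, 12), so the interior equations h_(i-1)·M_(i-1) + 2(h_(i-1)+h_i)·M_i + h_i·M_(i+1) = 6(Δ_i − Δ_(i-1)) read
  2·M_0 + 8·M_1 + 2·M_2 = 6(Δ_1 - Δ_0) = 6
  2·M_1 + 6·M_2 + 1·M_3 = 6(Δ_2 - Δ_1) = -9
  1·M_2 + 4·M_3 + 1·M_4 = 6(Δ_3 - Δ_2) = 78
Clamped end conditions give two more equations: 2h_0·M_0 + h_0·M_1 = 6(Δ_0 - S'(0)) = -15 and h_3·M_3 + 2h_3·M_4 = 6(S'(6) - Δ_3) = -54.
Hence M_0 = -124/21, M_1 = 181/42, M_2 = -25/3, M_3 = 680/21, M_4 = -907/21.
On [0, 2], S(t) = -3 + 2·t - 62/21·t² + 143/168·t³.
With t = 4/3: S(4/3) = -2021/567.

-3.5644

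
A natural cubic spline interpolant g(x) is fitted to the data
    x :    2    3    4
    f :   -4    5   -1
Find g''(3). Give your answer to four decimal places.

-22.5000

With σ_i denoting the second derivative at x_i, h_i = 1, 1, and Δ_i = (y_(i+1) − y_i)/h_i = 9, -6:
  1·σ_0 + 4·σ_1 + 1·σ_2 = 6(Δ_1 - Δ_0) = -90
Natural end conditions: σ_0 = σ_2 = 0.
Hence σ_0 = 0, σ_1 = -45/2, σ_2 = 0.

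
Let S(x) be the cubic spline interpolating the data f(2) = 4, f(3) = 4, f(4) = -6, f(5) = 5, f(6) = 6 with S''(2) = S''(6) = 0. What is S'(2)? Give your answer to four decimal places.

4.3571

Write M_i for S''(x_i). With h_i = 1, 1, 1, 1 and divided differences Δ_i = 0, -10, 11, 1, the continuity of S' gives the tridiagonal system
  1·M_0 + 4·M_1 + 1·M_2 = 6(Δ_1 - Δ_0) = -60
  1·M_1 + 4·M_2 + 1·M_3 = 6(Δ_2 - Δ_1) = 126
  1·M_2 + 4·M_3 + 1·M_4 = 6(Δ_3 - Δ_2) = -60
Natural end conditions: M_0 = M_4 = 0.
Forward elimination and back-substitution give M_0 = 0, M_1 = -183/7, M_2 = 312/7, M_3 = -183/7, M_4 = 0.
On [2, 3], S'(x) = b_0 + 2c_0·(x - 2) + 3d_0·(x - 2)² with b_0 = Δ_0 - h_0(2M_0 + M_1)/6 = 61/14, c_0 = M_0/2 = 0, d_0 = (M_1 - M_0)/(6h_0) = -61/14. So S'(2) = 61/14.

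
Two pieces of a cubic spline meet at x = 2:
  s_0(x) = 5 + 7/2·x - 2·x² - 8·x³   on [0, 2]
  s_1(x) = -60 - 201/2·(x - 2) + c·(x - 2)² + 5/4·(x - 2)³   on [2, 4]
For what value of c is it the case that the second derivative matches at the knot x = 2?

-50

s_0''(x) = -4 - 48·x, so s_0''(2) = -100. On the right, s_1''(2) = 2c, so c = -50.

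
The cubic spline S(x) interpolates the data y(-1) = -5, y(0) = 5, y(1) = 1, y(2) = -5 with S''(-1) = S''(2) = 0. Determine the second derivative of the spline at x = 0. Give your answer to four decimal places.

Write M_i for S''(x_i). With h_i = 1, 1, 1 and divided differences Δ_i = 10, -4, -6, the continuity of S' gives the tridiagonal system
  1·M_0 + 4·M_1 + 1·M_2 = 6(Δ_1 - Δ_0) = -84
  1·M_1 + 4·M_2 + 1·M_3 = 6(Δ_2 - Δ_1) = -12
Natural end conditions: M_0 = M_3 = 0.
Solving: M_0 = 0, M_1 = -108/5, M_2 = 12/5, M_3 = 0.

-21.6000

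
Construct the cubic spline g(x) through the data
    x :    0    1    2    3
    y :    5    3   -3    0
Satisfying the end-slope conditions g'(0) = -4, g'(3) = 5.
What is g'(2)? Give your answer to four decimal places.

Put m_i = g'' at the i-th knot. Here h = (1, 1, 1) and Δ = (-2, -6, 3), so the interior equations h_(i-1)·m_(i-1) + 2(h_(i-1)+h_i)·m_i + h_i·m_(i+1) = 6(Δ_i − Δ_(i-1)) read
  1·m_0 + 4·m_1 + 1·m_2 = 6(Δ_1 - Δ_0) = -24
  1·m_1 + 4·m_2 + 1·m_3 = 6(Δ_2 - Δ_1) = 54
Clamped end conditions give two more equations: 2h_0·m_0 + h_0·m_1 = 6(Δ_0 - g'(0)) = 12 and h_2·m_2 + 2h_2·m_3 = 6(g'(3) - Δ_2) = 12.
Forward elimination and back-substitution give m_0 = 64/5, m_1 = -68/5, m_2 = 88/5, m_3 = -14/5.
On [2, 3], g'(x) = b_2 + 2c_2·(x - 2) + 3d_2·(x - 2)² with b_2 = Δ_2 - h_2(2m_2 + m_3)/6 = -12/5, c_2 = m_2/2 = 44/5, d_2 = (m_3 - m_2)/(6h_2) = -17/5. So g'(2) = -12/5.

-2.4000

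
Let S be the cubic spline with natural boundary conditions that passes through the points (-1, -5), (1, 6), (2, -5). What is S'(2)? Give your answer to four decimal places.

Write m_i for S''(x_i). With h_i = 2, 1 and divided differences Δ_i = 11/2, -11, the continuity of S' gives the tridiagonal system
  2·m_0 + 6·m_1 + 1·m_2 = 6(Δ_1 - Δ_0) = -99
Natural end conditions: m_0 = m_2 = 0.
Forward elimination and back-substitution give m_0 = 0, m_1 = -33/2, m_2 = 0.
On [1, 2], S'(t) = b_1 + 2c_1·(t - 1) + 3d_1·(t - 1)² with b_1 = Δ_1 - h_1(2m_1 + m_2)/6 = -11/2, c_1 = m_1/2 = -33/4, d_1 = (m_2 - m_1)/(6h_1) = 11/4. So S'(2) = -55/4.

-13.7500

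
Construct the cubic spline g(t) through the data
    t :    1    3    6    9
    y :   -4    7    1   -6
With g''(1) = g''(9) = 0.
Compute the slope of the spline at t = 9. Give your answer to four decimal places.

Write M_i for g''(x_i). With h_i = 2, 3, 3 and divided differences Δ_i = 11/2, -2, -7/3, the continuity of g' gives the tridiagonal system
  2·M_0 + 10·M_1 + 3·M_2 = 6(Δ_1 - Δ_0) = -45
  3·M_1 + 12·M_2 + 3·M_3 = 6(Δ_2 - Δ_1) = -2
Natural end conditions: M_0 = M_3 = 0.
Solving: M_0 = 0, M_1 = -178/37, M_2 = 115/111, M_3 = 0.
On [6, 9], g'(t) = b_2 + 2c_2·(t - 6) + 3d_2·(t - 6)² with b_2 = Δ_2 - h_2(2M_2 + M_3)/6 = -374/111, c_2 = M_2/2 = 115/222, d_2 = (M_3 - M_2)/(6h_2) = -115/1998. So g'(9) = -403/222.

-1.8153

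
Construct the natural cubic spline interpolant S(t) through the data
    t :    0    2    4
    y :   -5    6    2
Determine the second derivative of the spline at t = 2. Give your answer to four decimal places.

Let m_i = S''(x_i). Step sizes h_i = 2, 2; slopes of the chords Δ_i = (y_(i+1) - y_i)/h_i = 11/2, -2.
  2·m_0 + 8·m_1 + 2·m_2 = 6(Δ_1 - Δ_0) = -45
Natural end conditions: m_0 = m_2 = 0.
Solving the tridiagonal system: m_0 = 0, m_1 = -45/8, m_2 = 0.

-5.6250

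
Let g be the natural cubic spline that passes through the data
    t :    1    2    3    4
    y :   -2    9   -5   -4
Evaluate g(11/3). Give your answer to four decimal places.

With M_i denoting the second derivative at x_i, h_i = 1, 1, 1, and Δ_i = (y_(i+1) − y_i)/h_i = 11, -14, 1:
  1·M_0 + 4·M_1 + 1·M_2 = 6(Δ_1 - Δ_0) = -150
  1·M_1 + 4·M_2 + 1·M_3 = 6(Δ_2 - Δ_1) = 90
Natural end conditions: M_0 = M_3 = 0.
Solving the tridiagonal system: M_0 = 0, M_1 = -46, M_2 = 34, M_3 = 0.
On [3, 4], g(t) = -5 - 31/3·(t - 3) + 17·(t - 3)² - 17/3·(t - 3)³.
With (t - 3) = 2/3: g(11/3) = -487/81.

-6.0123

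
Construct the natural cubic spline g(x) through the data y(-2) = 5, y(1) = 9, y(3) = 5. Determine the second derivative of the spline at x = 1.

-2

With M_i denoting the second derivative at x_i, h_i = 3, 2, and Δ_i = (y_(i+1) − y_i)/h_i = 4/3, -2:
  3·M_0 + 10·M_1 + 2·M_2 = 6(Δ_1 - Δ_0) = -20
Natural end conditions: M_0 = M_2 = 0.
Hence M_0 = 0, M_1 = -2, M_2 = 0.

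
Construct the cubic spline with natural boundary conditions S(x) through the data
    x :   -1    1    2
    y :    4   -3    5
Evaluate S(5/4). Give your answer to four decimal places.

Write M_i for S''(x_i). With h_i = 2, 1 and divided differences Δ_i = -7/2, 8, the continuity of S' gives the tridiagonal system
  2·M_0 + 6·M_1 + 1·M_2 = 6(Δ_1 - Δ_0) = 69
Natural end conditions: M_0 = M_2 = 0.
Solving the tridiagonal system: M_0 = 0, M_1 = 23/2, M_2 = 0.
On [1, 2], S(x) = -3 + 25/6·(x - 1) + 23/4·(x - 1)² - 23/12·(x - 1)³.
With (x - 1) = 1/4: S(5/4) = -417/256.

-1.6289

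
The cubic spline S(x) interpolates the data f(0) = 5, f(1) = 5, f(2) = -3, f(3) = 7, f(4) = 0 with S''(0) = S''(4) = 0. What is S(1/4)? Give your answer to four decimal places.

With σ_i denoting the second derivative at x_i, h_i = 1, 1, 1, 1, and Δ_i = (y_(i+1) − y_i)/h_i = 0, -8, 10, -7:
  1·σ_0 + 4·σ_1 + 1·σ_2 = 6(Δ_1 - Δ_0) = -48
  1·σ_1 + 4·σ_2 + 1·σ_3 = 6(Δ_2 - Δ_1) = 108
  1·σ_2 + 4·σ_3 + 1·σ_4 = 6(Δ_3 - Δ_2) = -102
Natural end conditions: σ_0 = σ_4 = 0.
Solving: σ_0 = 0, σ_1 = -627/28, σ_2 = 291/7, σ_3 = -1005/28, σ_4 = 0.
On [0, 1], S(x) = 5 + 209/56·x + 0·x² - 209/56·x³.
With x = 1/4: S(1/4) = 21055/3584.

5.8747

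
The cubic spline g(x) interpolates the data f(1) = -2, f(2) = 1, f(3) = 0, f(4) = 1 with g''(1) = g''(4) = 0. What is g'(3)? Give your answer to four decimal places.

-0.6000

Put M_i = g'' at the i-th knot. Here h = (1, 1, 1) and Δ = (3, -1, 1), so the interior equations h_(i-1)·M_(i-1) + 2(h_(i-1)+h_i)·M_i + h_i·M_(i+1) = 6(Δ_i − Δ_(i-1)) read
  1·M_0 + 4·M_1 + 1·M_2 = 6(Δ_1 - Δ_0) = -24
  1·M_1 + 4·M_2 + 1·M_3 = 6(Δ_2 - Δ_1) = 12
Natural end conditions: M_0 = M_3 = 0.
Hence M_0 = 0, M_1 = -36/5, M_2 = 24/5, M_3 = 0.
On [3, 4], g'(x) = b_2 + 2c_2·(x - 3) + 3d_2·(x - 3)² with b_2 = Δ_2 - h_2(2M_2 + M_3)/6 = -3/5, c_2 = M_2/2 = 12/5, d_2 = (M_3 - M_2)/(6h_2) = -4/5. So g'(3) = -3/5.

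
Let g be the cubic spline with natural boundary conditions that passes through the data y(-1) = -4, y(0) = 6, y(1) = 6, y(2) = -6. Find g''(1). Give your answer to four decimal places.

Let m_i = g''(x_i). Step sizes h_i = 1, 1, 1; slopes of the chords Δ_i = (y_(i+1) - y_i)/h_i = 10, 0, -12.
  1·m_0 + 4·m_1 + 1·m_2 = 6(Δ_1 - Δ_0) = -60
  1·m_1 + 4·m_2 + 1·m_3 = 6(Δ_2 - Δ_1) = -72
Natural end conditions: m_0 = m_3 = 0.
Solving the tridiagonal system: m_0 = 0, m_1 = -56/5, m_2 = -76/5, m_3 = 0.

-15.2000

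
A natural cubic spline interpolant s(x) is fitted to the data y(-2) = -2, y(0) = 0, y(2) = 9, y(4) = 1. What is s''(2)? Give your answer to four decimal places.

Write m_i for s''(x_i). With h_i = 2, 2, 2 and divided differences Δ_i = 1, 9/2, -4, the continuity of s' gives the tridiagonal system
  2·m_0 + 8·m_1 + 2·m_2 = 6(Δ_1 - Δ_0) = 21
  2·m_1 + 8·m_2 + 2·m_3 = 6(Δ_2 - Δ_1) = -51
Natural end conditions: m_0 = m_3 = 0.
Forward elimination and back-substitution give m_0 = 0, m_1 = 9/2, m_2 = -15/2, m_3 = 0.

-7.5000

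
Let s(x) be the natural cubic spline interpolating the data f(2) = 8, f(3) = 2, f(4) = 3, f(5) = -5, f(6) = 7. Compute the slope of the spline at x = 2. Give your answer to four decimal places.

-8.8750

Write M_i for s''(x_i). With h_i = 1, 1, 1, 1 and divided differences Δ_i = -6, 1, -8, 12, the continuity of s' gives the tridiagonal system
  1·M_0 + 4·M_1 + 1·M_2 = 6(Δ_1 - Δ_0) = 42
  1·M_1 + 4·M_2 + 1·M_3 = 6(Δ_2 - Δ_1) = -54
  1·M_2 + 4·M_3 + 1·M_4 = 6(Δ_3 - Δ_2) = 120
Natural end conditions: M_0 = M_4 = 0.
Solving: M_0 = 0, M_1 = 69/4, M_2 = -27, M_3 = 147/4, M_4 = 0.
On [2, 3], s'(x) = b_0 + 2c_0·(x - 2) + 3d_0·(x - 2)² with b_0 = Δ_0 - h_0(2M_0 + M_1)/6 = -71/8, c_0 = M_0/2 = 0, d_0 = (M_1 - M_0)/(6h_0) = 23/8. So s'(2) = -71/8.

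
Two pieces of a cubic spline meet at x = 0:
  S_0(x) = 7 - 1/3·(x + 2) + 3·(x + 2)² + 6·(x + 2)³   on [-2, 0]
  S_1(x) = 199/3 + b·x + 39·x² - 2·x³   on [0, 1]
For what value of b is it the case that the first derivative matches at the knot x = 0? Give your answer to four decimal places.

S_0'(x) = -1/3 + 6·(x + 2) + 18·(x + 2)², so S_0'(0) = 251/3. On the right, S_1'(0) = b, so b = 251/3.

83.6667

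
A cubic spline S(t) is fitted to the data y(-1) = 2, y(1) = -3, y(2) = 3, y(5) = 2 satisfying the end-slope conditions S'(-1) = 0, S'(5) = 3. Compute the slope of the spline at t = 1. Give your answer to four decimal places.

3.0476

With σ_i denoting the second derivative at x_i, h_i = 2, 1, 3, and Δ_i = (y_(i+1) − y_i)/h_i = -5/2, 6, -1/3:
  2·σ_0 + 6·σ_1 + 1·σ_2 = 6(Δ_1 - Δ_0) = 51
  1·σ_1 + 8·σ_2 + 3·σ_3 = 6(Δ_2 - Δ_1) = -38
Clamped end conditions give two more equations: 2h_0·σ_0 + h_0·σ_1 = 6(Δ_0 - S'(-1)) = -15 and h_2·σ_2 + 2h_2·σ_3 = 6(S'(5) - Δ_2) = 20.
Solving the tridiagonal system: σ_0 = -443/42, σ_1 = 571/42, σ_2 = -199/21, σ_3 = 113/14.
On [1, 2], S'(t) = b_1 + 2c_1·(t - 1) + 3d_1·(t - 1)² with b_1 = Δ_1 - h_1(2σ_1 + σ_2)/6 = 64/21, c_1 = σ_1/2 = 571/84, d_1 = (σ_2 - σ_1)/(6h_1) = -323/84. So S'(1) = 64/21.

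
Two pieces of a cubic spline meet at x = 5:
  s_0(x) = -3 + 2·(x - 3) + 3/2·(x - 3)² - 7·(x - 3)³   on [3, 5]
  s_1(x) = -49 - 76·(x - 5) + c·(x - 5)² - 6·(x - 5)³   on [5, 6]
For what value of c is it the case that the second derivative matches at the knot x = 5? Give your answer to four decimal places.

-40.5000

s_0''(x) = 3 - 42·(x - 3), so s_0''(5) = -81. On the right, s_1''(5) = 2c, so c = -81/2.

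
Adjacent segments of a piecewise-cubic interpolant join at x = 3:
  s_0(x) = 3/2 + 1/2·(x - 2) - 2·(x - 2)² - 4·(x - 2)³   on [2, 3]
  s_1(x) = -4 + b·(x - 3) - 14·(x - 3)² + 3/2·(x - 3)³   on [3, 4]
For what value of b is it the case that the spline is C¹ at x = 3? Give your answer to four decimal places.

-15.5000

s_0'(x) = 1/2 - 4·(x - 2) - 12·(x - 2)², so s_0'(3) = -31/2. On the right, s_1'(3) = b, so b = -31/2.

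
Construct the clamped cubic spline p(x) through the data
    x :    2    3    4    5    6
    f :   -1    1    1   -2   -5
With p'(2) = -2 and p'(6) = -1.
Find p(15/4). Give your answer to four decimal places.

1.3876

Write m_i for p''(x_i). With h_i = 1, 1, 1, 1 and divided differences Δ_i = 2, 0, -3, -3, the continuity of p' gives the tridiagonal system
  1·m_0 + 4·m_1 + 1·m_2 = 6(Δ_1 - Δ_0) = -12
  1·m_1 + 4·m_2 + 1·m_3 = 6(Δ_2 - Δ_1) = -18
  1·m_2 + 4·m_3 + 1·m_4 = 6(Δ_3 - Δ_2) = 0
Clamped end conditions give two more equations: 2h_0·m_0 + h_0·m_1 = 6(Δ_0 - p'(2)) = 24 and h_3·m_3 + 2h_3·m_4 = 6(p'(6) - Δ_3) = 12.
Solving the tridiagonal system: m_0 = 421/28, m_1 = -85/14, m_2 = -11/4, m_3 = -13/14, m_4 = 181/28.
On [3, 4], p(x) = 1 + 139/56·(x - 3) - 85/28·(x - 3)² + 31/56·(x - 3)³.
With (x - 3) = 3/4: p(15/4) = 4973/3584.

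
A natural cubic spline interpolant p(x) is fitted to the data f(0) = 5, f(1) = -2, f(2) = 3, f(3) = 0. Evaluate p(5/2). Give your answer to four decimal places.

2.6000

Put σ_i = p'' at the i-th knot. Here h = (1, 1, 1) and Δ = (-7, 5, -3), so the interior equations h_(i-1)·σ_(i-1) + 2(h_(i-1)+h_i)·σ_i + h_i·σ_(i+1) = 6(Δ_i − Δ_(i-1)) read
  1·σ_0 + 4·σ_1 + 1·σ_2 = 6(Δ_1 - Δ_0) = 72
  1·σ_1 + 4·σ_2 + 1·σ_3 = 6(Δ_2 - Δ_1) = -48
Natural end conditions: σ_0 = σ_3 = 0.
Solving: σ_0 = 0, σ_1 = 112/5, σ_2 = -88/5, σ_3 = 0.
On [2, 3], p(x) = 3 + 43/15·(x - 2) - 44/5·(x - 2)² + 44/15·(x - 2)³.
With (x - 2) = 1/2: p(5/2) = 13/5.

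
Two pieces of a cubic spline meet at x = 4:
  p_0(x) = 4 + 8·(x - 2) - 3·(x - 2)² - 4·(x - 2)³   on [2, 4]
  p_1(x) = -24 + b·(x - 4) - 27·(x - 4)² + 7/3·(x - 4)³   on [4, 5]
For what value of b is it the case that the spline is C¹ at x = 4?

p_0'(x) = 8 - 6·(x - 2) - 12·(x - 2)², so p_0'(4) = -52. On the right, p_1'(4) = b, so b = -52.

-52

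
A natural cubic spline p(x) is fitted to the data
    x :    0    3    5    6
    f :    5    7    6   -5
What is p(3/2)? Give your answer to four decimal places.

With M_i denoting the second derivative at x_i, h_i = 3, 2, 1, and Δ_i = (y_(i+1) − y_i)/h_i = 2/3, -1/2, -11:
  3·M_0 + 10·M_1 + 2·M_2 = 6(Δ_1 - Δ_0) = -7
  2·M_1 + 6·M_2 + 1·M_3 = 6(Δ_2 - Δ_1) = -63
Natural end conditions: M_0 = M_3 = 0.
Solving: M_0 = 0, M_1 = 3/2, M_2 = -11, M_3 = 0.
On [0, 3], p(x) = 5 - 1/12·x + 0·x² + 1/12·x³.
With x = 3/2: p(3/2) = 165/32.

5.1563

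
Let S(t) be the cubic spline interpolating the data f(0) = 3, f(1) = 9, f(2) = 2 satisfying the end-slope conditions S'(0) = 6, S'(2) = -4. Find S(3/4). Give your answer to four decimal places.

8.5195

With M_i denoting the second derivative at x_i, h_i = 1, 1, and Δ_i = (y_(i+1) − y_i)/h_i = 6, -7:
  1·M_0 + 4·M_1 + 1·M_2 = 6(Δ_1 - Δ_0) = -78
Clamped end conditions give two more equations: 2h_0·M_0 + h_0·M_1 = 6(Δ_0 - S'(0)) = 0 and h_1·M_1 + 2h_1·M_2 = 6(S'(2) - Δ_1) = 18.
Hence M_0 = 29/2, M_1 = -29, M_2 = 47/2.
On [0, 1], S(t) = 3 + 6·t + 29/4·t² - 29/4·t³.
With t = 3/4: S(3/4) = 2181/256.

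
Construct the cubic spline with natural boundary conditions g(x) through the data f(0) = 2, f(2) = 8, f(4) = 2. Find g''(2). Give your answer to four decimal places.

-4.5000

Let m_i = g''(x_i). Step sizes h_i = 2, 2; slopes of the chords Δ_i = (y_(i+1) - y_i)/h_i = 3, -3.
  2·m_0 + 8·m_1 + 2·m_2 = 6(Δ_1 - Δ_0) = -36
Natural end conditions: m_0 = m_2 = 0.
Solving the tridiagonal system: m_0 = 0, m_1 = -9/2, m_2 = 0.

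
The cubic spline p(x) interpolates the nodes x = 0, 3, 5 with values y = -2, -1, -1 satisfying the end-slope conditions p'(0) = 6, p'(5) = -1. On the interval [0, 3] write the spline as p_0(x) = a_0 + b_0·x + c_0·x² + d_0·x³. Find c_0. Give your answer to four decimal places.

Put m_i = p'' at the i-th knot. Here h = (3, 2) and Δ = (1/3, 0), so the interior equations h_(i-1)·m_(i-1) + 2(h_(i-1)+h_i)·m_i + h_i·m_(i+1) = 6(Δ_i − Δ_(i-1)) read
  3·m_0 + 10·m_1 + 2·m_2 = 6(Δ_1 - Δ_0) = -2
Clamped end conditions give two more equations: 2h_0·m_0 + h_0·m_1 = 6(Δ_0 - p'(0)) = -34 and h_1·m_1 + 2h_1·m_2 = 6(p'(5) - Δ_1) = -6.
Forward elimination and back-substitution give m_0 = -103/15, m_1 = 12/5, m_2 = -27/10.
On [0, 3], with p_0(x) = a_0 + b_0·x + c_0·x² + d_0·x³: c_0 = m_0/2 = -103/30, d_0 = (m_1 - m_0)/(6h_0) = 139/270, b_0 = Δ_0 - h_0(2m_0 + m_1)/6 = 6.

-3.4333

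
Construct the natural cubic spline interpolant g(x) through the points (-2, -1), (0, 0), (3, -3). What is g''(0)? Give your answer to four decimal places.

Put M_i = g'' at the i-th knot. Here h = (2, 3) and Δ = (1/2, -1), so the interior equations h_(i-1)·M_(i-1) + 2(h_(i-1)+h_i)·M_i + h_i·M_(i+1) = 6(Δ_i − Δ_(i-1)) read
  2·M_0 + 10·M_1 + 3·M_2 = 6(Δ_1 - Δ_0) = -9
Natural end conditions: M_0 = M_2 = 0.
Solving: M_0 = 0, M_1 = -9/10, M_2 = 0.

-0.9000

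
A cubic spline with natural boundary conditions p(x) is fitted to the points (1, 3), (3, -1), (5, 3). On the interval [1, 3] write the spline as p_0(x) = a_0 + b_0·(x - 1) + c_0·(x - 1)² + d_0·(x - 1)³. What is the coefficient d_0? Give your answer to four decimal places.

0.2500

Write σ_i for p''(x_i). With h_i = 2, 2 and divided differences Δ_i = -2, 2, the continuity of p' gives the tridiagonal system
  2·σ_0 + 8·σ_1 + 2·σ_2 = 6(Δ_1 - Δ_0) = 24
Natural end conditions: σ_0 = σ_2 = 0.
Solving: σ_0 = 0, σ_1 = 3, σ_2 = 0.
On [1, 3], with p_0(x) = a_0 + b_0·(x - 1) + c_0·(x - 1)² + d_0·(x - 1)³: c_0 = σ_0/2 = 0, d_0 = (σ_1 - σ_0)/(6h_0) = 1/4, b_0 = Δ_0 - h_0(2σ_0 + σ_1)/6 = -3.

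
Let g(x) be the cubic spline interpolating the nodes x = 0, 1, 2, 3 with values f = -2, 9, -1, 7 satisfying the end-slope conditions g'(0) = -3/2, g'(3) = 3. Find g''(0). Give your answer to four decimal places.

68.4000

Write M_i for g''(x_i). With h_i = 1, 1, 1 and divided differences Δ_i = 11, -10, 8, the continuity of g' gives the tridiagonal system
  1·M_0 + 4·M_1 + 1·M_2 = 6(Δ_1 - Δ_0) = -126
  1·M_1 + 4·M_2 + 1·M_3 = 6(Δ_2 - Δ_1) = 108
Clamped end conditions give two more equations: 2h_0·M_0 + h_0·M_1 = 6(Δ_0 - g'(0)) = 75 and h_2·M_2 + 2h_2·M_3 = 6(g'(3) - Δ_2) = -30.
Solving the tridiagonal system: M_0 = 342/5, M_1 = -309/5, M_2 = 264/5, M_3 = -207/5.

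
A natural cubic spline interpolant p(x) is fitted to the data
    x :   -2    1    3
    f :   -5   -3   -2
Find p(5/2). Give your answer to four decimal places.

Let M_i = p''(x_i). Step sizes h_i = 3, 2; slopes of the chords Δ_i = (y_(i+1) - y_i)/h_i = 2/3, 1/2.
  3·M_0 + 10·M_1 + 2·M_2 = 6(Δ_1 - Δ_0) = -1
Natural end conditions: M_0 = M_2 = 0.
Solving the tridiagonal system: M_0 = 0, M_1 = -1/10, M_2 = 0.
On [1, 3], p(x) = -3 + 17/30·(x - 1) - 1/20·(x - 1)² + 1/120·(x - 1)³.
With (x - 1) = 3/2: p(5/2) = -143/64.

-2.2344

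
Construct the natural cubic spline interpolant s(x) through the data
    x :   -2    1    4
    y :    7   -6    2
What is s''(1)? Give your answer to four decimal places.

3.5000

Put M_i = s'' at the i-th knot. Here h = (3, 3) and Δ = (-13/3, 8/3), so the interior equations h_(i-1)·M_(i-1) + 2(h_(i-1)+h_i)·M_i + h_i·M_(i+1) = 6(Δ_i − Δ_(i-1)) read
  3·M_0 + 12·M_1 + 3·M_2 = 6(Δ_1 - Δ_0) = 42
Natural end conditions: M_0 = M_2 = 0.
Solving the tridiagonal system: M_0 = 0, M_1 = 7/2, M_2 = 0.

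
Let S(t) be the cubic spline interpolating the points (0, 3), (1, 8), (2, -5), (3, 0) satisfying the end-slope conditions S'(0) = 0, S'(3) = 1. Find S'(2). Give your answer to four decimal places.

Write m_i for S''(x_i). With h_i = 1, 1, 1 and divided differences Δ_i = 5, -13, 5, the continuity of S' gives the tridiagonal system
  1·m_0 + 4·m_1 + 1·m_2 = 6(Δ_1 - Δ_0) = -108
  1·m_1 + 4·m_2 + 1·m_3 = 6(Δ_2 - Δ_1) = 108
Clamped end conditions give two more equations: 2h_0·m_0 + h_0·m_1 = 6(Δ_0 - S'(0)) = 30 and h_2·m_2 + 2h_2·m_3 = 6(S'(3) - Δ_2) = -24.
Solving the tridiagonal system: m_0 = 592/15, m_1 = -734/15, m_2 = 724/15, m_3 = -542/15.
On [2, 3], S'(t) = b_2 + 2c_2·(t - 2) + 3d_2·(t - 2)² with b_2 = Δ_2 - h_2(2m_2 + m_3)/6 = -76/15, c_2 = m_2/2 = 362/15, d_2 = (m_3 - m_2)/(6h_2) = -211/15. So S'(2) = -76/15.

-5.0667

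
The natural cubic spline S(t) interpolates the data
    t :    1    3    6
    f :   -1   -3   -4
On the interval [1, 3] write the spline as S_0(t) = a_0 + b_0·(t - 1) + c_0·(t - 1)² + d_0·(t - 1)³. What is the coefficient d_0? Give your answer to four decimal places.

0.0333

Put M_i = S'' at the i-th knot. Here h = (2, 3) and Δ = (-1, -1/3), so the interior equations h_(i-1)·M_(i-1) + 2(h_(i-1)+h_i)·M_i + h_i·M_(i+1) = 6(Δ_i − Δ_(i-1)) read
  2·M_0 + 10·M_1 + 3·M_2 = 6(Δ_1 - Δ_0) = 4
Natural end conditions: M_0 = M_2 = 0.
Solving the tridiagonal system: M_0 = 0, M_1 = 2/5, M_2 = 0.
On [1, 3], with S_0(t) = a_0 + b_0·(t - 1) + c_0·(t - 1)² + d_0·(t - 1)³: c_0 = M_0/2 = 0, d_0 = (M_1 - M_0)/(6h_0) = 1/30, b_0 = Δ_0 - h_0(2M_0 + M_1)/6 = -17/15.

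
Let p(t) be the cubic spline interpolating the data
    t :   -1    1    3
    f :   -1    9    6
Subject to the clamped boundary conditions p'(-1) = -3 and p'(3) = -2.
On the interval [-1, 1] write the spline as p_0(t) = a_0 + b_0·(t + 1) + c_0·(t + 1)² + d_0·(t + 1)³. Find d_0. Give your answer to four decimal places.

Let σ_i = p''(x_i). Step sizes h_i = 2, 2; slopes of the chords Δ_i = (y_(i+1) - y_i)/h_i = 5, -3/2.
  2·σ_0 + 8·σ_1 + 2·σ_2 = 6(Δ_1 - Δ_0) = -39
Clamped end conditions give two more equations: 2h_0·σ_0 + h_0·σ_1 = 6(Δ_0 - p'(-1)) = 48 and h_1·σ_1 + 2h_1·σ_2 = 6(p'(3) - Δ_1) = -3.
Hence σ_0 = 137/8, σ_1 = -41/4, σ_2 = 35/8.
On [-1, 1], with p_0(t) = a_0 + b_0·(t + 1) + c_0·(t + 1)² + d_0·(t + 1)³: c_0 = σ_0/2 = 137/16, d_0 = (σ_1 - σ_0)/(6h_0) = -73/32, b_0 = Δ_0 - h_0(2σ_0 + σ_1)/6 = -3.

-2.2813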